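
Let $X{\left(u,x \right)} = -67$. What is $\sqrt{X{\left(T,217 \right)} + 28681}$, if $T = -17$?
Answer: $\sqrt{28614} \approx 169.16$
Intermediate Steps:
$\sqrt{X{\left(T,217 \right)} + 28681} = \sqrt{-67 + 28681} = \sqrt{28614}$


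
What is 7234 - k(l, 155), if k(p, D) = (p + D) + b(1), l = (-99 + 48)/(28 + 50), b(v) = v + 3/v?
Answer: 183967/26 ≈ 7075.7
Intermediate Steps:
l = -17/26 (l = -51/78 = -51*1/78 = -17/26 ≈ -0.65385)
k(p, D) = 4 + D + p (k(p, D) = (p + D) + (1 + 3/1) = (D + p) + (1 + 3*1) = (D + p) + (1 + 3) = (D + p) + 4 = 4 + D + p)
7234 - k(l, 155) = 7234 - (4 + 155 - 17/26) = 7234 - 1*4117/26 = 7234 - 4117/26 = 183967/26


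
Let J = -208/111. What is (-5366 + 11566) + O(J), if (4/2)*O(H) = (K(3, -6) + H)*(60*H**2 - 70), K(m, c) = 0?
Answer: 2766347240/455877 ≈ 6068.2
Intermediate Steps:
J = -208/111 (J = -208*1/111 = -208/111 ≈ -1.8739)
O(H) = H*(-70 + 60*H**2)/2 (O(H) = ((0 + H)*(60*H**2 - 70))/2 = (H*(-70 + 60*H**2))/2 = H*(-70 + 60*H**2)/2)
(-5366 + 11566) + O(J) = (-5366 + 11566) + (-35*(-208/111) + 30*(-208/111)**3) = 6200 + (7280/111 + 30*(-8998912/1367631)) = 6200 + (7280/111 - 89989120/455877) = 6200 - 60090160/455877 = 2766347240/455877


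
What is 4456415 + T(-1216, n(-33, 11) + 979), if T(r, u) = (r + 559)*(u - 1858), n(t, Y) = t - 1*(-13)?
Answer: 5047058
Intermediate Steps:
n(t, Y) = 13 + t (n(t, Y) = t + 13 = 13 + t)
T(r, u) = (-1858 + u)*(559 + r) (T(r, u) = (559 + r)*(-1858 + u) = (-1858 + u)*(559 + r))
4456415 + T(-1216, n(-33, 11) + 979) = 4456415 + (-1038622 - 1858*(-1216) + 559*((13 - 33) + 979) - 1216*((13 - 33) + 979)) = 4456415 + (-1038622 + 2259328 + 559*(-20 + 979) - 1216*(-20 + 979)) = 4456415 + (-1038622 + 2259328 + 559*959 - 1216*959) = 4456415 + (-1038622 + 2259328 + 536081 - 1166144) = 4456415 + 590643 = 5047058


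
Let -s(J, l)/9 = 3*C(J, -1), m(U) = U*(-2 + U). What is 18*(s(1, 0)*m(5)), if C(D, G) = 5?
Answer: -36450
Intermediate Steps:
s(J, l) = -135 (s(J, l) = -27*5 = -9*15 = -135)
18*(s(1, 0)*m(5)) = 18*(-675*(-2 + 5)) = 18*(-675*3) = 18*(-135*15) = 18*(-2025) = -36450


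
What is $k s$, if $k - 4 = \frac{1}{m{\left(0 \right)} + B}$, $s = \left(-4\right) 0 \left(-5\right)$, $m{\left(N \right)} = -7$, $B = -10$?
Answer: $0$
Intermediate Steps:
$s = 0$ ($s = 0 \left(-5\right) = 0$)
$k = \frac{67}{17}$ ($k = 4 + \frac{1}{-7 - 10} = 4 + \frac{1}{-17} = 4 - \frac{1}{17} = \frac{67}{17} \approx 3.9412$)
$k s = \frac{67}{17} \cdot 0 = 0$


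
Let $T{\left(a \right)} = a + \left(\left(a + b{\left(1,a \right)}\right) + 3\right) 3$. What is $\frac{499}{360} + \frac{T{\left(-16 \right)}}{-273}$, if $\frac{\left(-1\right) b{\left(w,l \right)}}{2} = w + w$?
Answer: $\frac{53449}{32760} \approx 1.6315$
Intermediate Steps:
$b{\left(w,l \right)} = - 4 w$ ($b{\left(w,l \right)} = - 2 \left(w + w\right) = - 2 \cdot 2 w = - 4 w$)
$T{\left(a \right)} = -3 + 4 a$ ($T{\left(a \right)} = a + \left(\left(a - 4\right) + 3\right) 3 = a + \left(\left(-4 + a\right) + 3\right) 3 = a + \left(-1 + a\right) 3 = a + \left(-3 + 3 a\right) = -3 + 4 a$)
$\frac{499}{360} + \frac{T{\left(-16 \right)}}{-273} = \frac{499}{360} + \frac{-3 + 4 \left(-16\right)}{-273} = 499 \cdot \frac{1}{360} + \left(-3 - 64\right) \left(- \frac{1}{273}\right) = \frac{499}{360} - - \frac{67}{273} = \frac{499}{360} + \frac{67}{273} = \frac{53449}{32760}$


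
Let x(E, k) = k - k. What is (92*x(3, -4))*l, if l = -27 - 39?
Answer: 0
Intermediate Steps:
x(E, k) = 0
l = -66
(92*x(3, -4))*l = (92*0)*(-66) = 0*(-66) = 0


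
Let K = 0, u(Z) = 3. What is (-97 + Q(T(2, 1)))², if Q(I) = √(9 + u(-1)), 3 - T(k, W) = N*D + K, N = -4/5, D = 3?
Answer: 9421 - 388*√3 ≈ 8749.0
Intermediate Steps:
N = -⅘ (N = -4*⅕ = -⅘ ≈ -0.80000)
T(k, W) = 27/5 (T(k, W) = 3 - (-⅘*3 + 0) = 3 - (-12/5 + 0) = 3 - 1*(-12/5) = 3 + 12/5 = 27/5)
Q(I) = 2*√3 (Q(I) = √(9 + 3) = √12 = 2*√3)
(-97 + Q(T(2, 1)))² = (-97 + 2*√3)²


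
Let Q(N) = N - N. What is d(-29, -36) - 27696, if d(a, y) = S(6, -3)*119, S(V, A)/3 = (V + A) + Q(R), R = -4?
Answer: -26625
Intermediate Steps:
Q(N) = 0
S(V, A) = 3*A + 3*V (S(V, A) = 3*((V + A) + 0) = 3*((A + V) + 0) = 3*(A + V) = 3*A + 3*V)
d(a, y) = 1071 (d(a, y) = (3*(-3) + 3*6)*119 = (-9 + 18)*119 = 9*119 = 1071)
d(-29, -36) - 27696 = 1071 - 27696 = -26625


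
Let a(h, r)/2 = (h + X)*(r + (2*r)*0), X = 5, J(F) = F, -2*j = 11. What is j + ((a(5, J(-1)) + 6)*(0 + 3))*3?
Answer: -263/2 ≈ -131.50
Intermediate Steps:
j = -11/2 (j = -½*11 = -11/2 ≈ -5.5000)
a(h, r) = 2*r*(5 + h) (a(h, r) = 2*((h + 5)*(r + (2*r)*0)) = 2*((5 + h)*(r + 0)) = 2*((5 + h)*r) = 2*(r*(5 + h)) = 2*r*(5 + h))
j + ((a(5, J(-1)) + 6)*(0 + 3))*3 = -11/2 + ((2*(-1)*(5 + 5) + 6)*(0 + 3))*3 = -11/2 + ((2*(-1)*10 + 6)*3)*3 = -11/2 + ((-20 + 6)*3)*3 = -11/2 - 14*3*3 = -11/2 - 42*3 = -11/2 - 126 = -263/2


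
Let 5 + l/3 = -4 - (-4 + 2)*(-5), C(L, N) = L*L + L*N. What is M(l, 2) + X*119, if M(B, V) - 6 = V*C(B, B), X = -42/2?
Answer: 10503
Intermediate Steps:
X = -21 (X = -42*½ = -21)
C(L, N) = L² + L*N
l = -57 (l = -15 + 3*(-4 - (-4 + 2)*(-5)) = -15 + 3*(-4 - (-2)*(-5)) = -15 + 3*(-4 - 1*10) = -15 + 3*(-4 - 10) = -15 + 3*(-14) = -15 - 42 = -57)
M(B, V) = 6 + 2*V*B² (M(B, V) = 6 + V*(B*(B + B)) = 6 + V*(B*(2*B)) = 6 + V*(2*B²) = 6 + 2*V*B²)
M(l, 2) + X*119 = (6 + 2*2*(-57)²) - 21*119 = (6 + 2*2*3249) - 2499 = (6 + 12996) - 2499 = 13002 - 2499 = 10503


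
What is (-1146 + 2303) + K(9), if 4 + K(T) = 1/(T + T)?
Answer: 20755/18 ≈ 1153.1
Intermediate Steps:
K(T) = -4 + 1/(2*T) (K(T) = -4 + 1/(T + T) = -4 + 1/(2*T))
(-1146 + 2303) + K(9) = (-1146 + 2303) + (-4 + (1/2)/9) = 1157 + (-4 + (1/2)*(1/9)) = 1157 + (-4 + 1/18) = 1157 - 71/18 = 20755/18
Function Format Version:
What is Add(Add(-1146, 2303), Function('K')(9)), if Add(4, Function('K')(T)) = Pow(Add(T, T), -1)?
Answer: Rational(20755, 18) ≈ 1153.1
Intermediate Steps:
Function('K')(T) = Add(-4, Mul(Rational(1, 2), Pow(T, -1))) (Function('K')(T) = Add(-4, Pow(Add(T, T), -1)) = Add(-4, Pow(Mul(2, T), -1)) = Add(-4, Mul(Rational(1, 2), Pow(T, -1))))
Add(Add(-1146, 2303), Function('K')(9)) = Add(Add(-1146, 2303), Add(-4, Mul(Rational(1, 2), Pow(9, -1)))) = Add(1157, Add(-4, Mul(Rational(1, 2), Rational(1, 9)))) = Add(1157, Add(-4, Rational(1, 18))) = Add(1157, Rational(-71, 18)) = Rational(20755, 18)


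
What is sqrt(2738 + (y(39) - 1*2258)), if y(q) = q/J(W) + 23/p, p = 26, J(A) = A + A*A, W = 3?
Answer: 5*sqrt(13091)/26 ≈ 22.003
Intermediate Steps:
J(A) = A + A**2
y(q) = 23/26 + q/12 (y(q) = q/((3*(1 + 3))) + 23/26 = q/((3*4)) + 23*(1/26) = q/12 + 23/26 = 23/26 + q/12)
sqrt(2738 + (y(39) - 1*2258)) = sqrt(2738 + ((23/26 + (1/12)*39) - 1*2258)) = sqrt(2738 + ((23/26 + 13/4) - 2258)) = sqrt(2738 + (215/52 - 2258)) = sqrt(2738 - 117201/52) = sqrt(25175/52) = 5*sqrt(13091)/26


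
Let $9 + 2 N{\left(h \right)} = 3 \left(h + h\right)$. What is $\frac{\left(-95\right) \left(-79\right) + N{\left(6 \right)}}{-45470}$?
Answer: $- \frac{15037}{90940} \approx -0.16535$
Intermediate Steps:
$N{\left(h \right)} = - \frac{9}{2} + 3 h$ ($N{\left(h \right)} = - \frac{9}{2} + \frac{3 \left(h + h\right)}{2} = - \frac{9}{2} + \frac{3 \cdot 2 h}{2} = - \frac{9}{2} + \frac{6 h}{2} = - \frac{9}{2} + 3 h$)
$\frac{\left(-95\right) \left(-79\right) + N{\left(6 \right)}}{-45470} = \frac{\left(-95\right) \left(-79\right) + \left(- \frac{9}{2} + 3 \cdot 6\right)}{-45470} = \left(7505 + \left(- \frac{9}{2} + 18\right)\right) \left(- \frac{1}{45470}\right) = \left(7505 + \frac{27}{2}\right) \left(- \frac{1}{45470}\right) = \frac{15037}{2} \left(- \frac{1}{45470}\right) = - \frac{15037}{90940}$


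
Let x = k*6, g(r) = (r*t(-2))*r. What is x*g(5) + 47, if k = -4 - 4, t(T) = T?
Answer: 2447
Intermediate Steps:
k = -8
g(r) = -2*r² (g(r) = (r*(-2))*r = (-2*r)*r = -2*r²)
x = -48 (x = -8*6 = -48)
x*g(5) + 47 = -(-96)*5² + 47 = -(-96)*25 + 47 = -48*(-50) + 47 = 2400 + 47 = 2447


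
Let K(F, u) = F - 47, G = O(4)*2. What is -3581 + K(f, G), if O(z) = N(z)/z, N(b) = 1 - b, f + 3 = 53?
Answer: -3578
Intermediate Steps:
f = 50 (f = -3 + 53 = 50)
O(z) = (1 - z)/z
G = -3/2 (G = ((1 - 1*4)/4)*2 = ((1 - 4)/4)*2 = ((¼)*(-3))*2 = -¾*2 = -3/2 ≈ -1.5000)
K(F, u) = -47 + F
-3581 + K(f, G) = -3581 + (-47 + 50) = -3581 + 3 = -3578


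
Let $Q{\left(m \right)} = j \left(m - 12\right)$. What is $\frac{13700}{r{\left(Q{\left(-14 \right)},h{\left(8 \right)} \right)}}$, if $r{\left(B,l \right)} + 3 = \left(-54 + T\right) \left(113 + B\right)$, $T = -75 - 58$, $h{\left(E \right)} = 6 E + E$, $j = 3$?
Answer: $- \frac{3425}{1637} \approx -2.0922$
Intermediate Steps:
$h{\left(E \right)} = 7 E$
$T = -133$ ($T = -75 - 58 = -133$)
$Q{\left(m \right)} = -36 + 3 m$ ($Q{\left(m \right)} = 3 \left(m - 12\right) = 3 \left(-12 + m\right) = -36 + 3 m$)
$r{\left(B,l \right)} = -21134 - 187 B$ ($r{\left(B,l \right)} = -3 + \left(-54 - 133\right) \left(113 + B\right) = -3 - 187 \left(113 + B\right) = -3 - \left(21131 + 187 B\right) = -21134 - 187 B$)
$\frac{13700}{r{\left(Q{\left(-14 \right)},h{\left(8 \right)} \right)}} = \frac{13700}{-21134 - 187 \left(-36 + 3 \left(-14\right)\right)} = \frac{13700}{-21134 - 187 \left(-36 - 42\right)} = \frac{13700}{-21134 - -14586} = \frac{13700}{-21134 + 14586} = \frac{13700}{-6548} = 13700 \left(- \frac{1}{6548}\right) = - \frac{3425}{1637}$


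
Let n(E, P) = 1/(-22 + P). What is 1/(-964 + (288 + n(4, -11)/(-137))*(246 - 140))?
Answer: 4521/133658950 ≈ 3.3825e-5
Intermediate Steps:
1/(-964 + (288 + n(4, -11)/(-137))*(246 - 140)) = 1/(-964 + (288 + 1/(-22 - 11*(-137)))*(246 - 140)) = 1/(-964 + (288 - 1/137/(-33))*106) = 1/(-964 + (288 - 1/33*(-1/137))*106) = 1/(-964 + (288 + 1/4521)*106) = 1/(-964 + (1302049/4521)*106) = 1/(-964 + 138017194/4521) = 1/(133658950/4521) = 4521/133658950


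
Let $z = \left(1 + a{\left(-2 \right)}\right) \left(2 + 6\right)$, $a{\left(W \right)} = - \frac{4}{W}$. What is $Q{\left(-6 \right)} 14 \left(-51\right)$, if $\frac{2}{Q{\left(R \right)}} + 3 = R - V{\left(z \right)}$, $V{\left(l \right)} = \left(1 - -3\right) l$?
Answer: $\frac{68}{5} \approx 13.6$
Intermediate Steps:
$z = 24$ ($z = \left(1 - \frac{4}{-2}\right) \left(2 + 6\right) = \left(1 - -2\right) 8 = \left(1 + 2\right) 8 = 3 \cdot 8 = 24$)
$V{\left(l \right)} = 4 l$ ($V{\left(l \right)} = \left(1 + 3\right) l = 4 l$)
$Q{\left(R \right)} = \frac{2}{-99 + R}$ ($Q{\left(R \right)} = \frac{2}{-3 + \left(R - 4 \cdot 24\right)} = \frac{2}{-3 + \left(R - 96\right)} = \frac{2}{-3 + \left(-96 + R\right)} = \frac{2}{-99 + R}$)
$Q{\left(-6 \right)} 14 \left(-51\right) = \frac{2}{-99 - 6} \cdot 14 \left(-51\right) = \frac{2}{-105} \cdot 14 \left(-51\right) = 2 \left(- \frac{1}{105}\right) 14 \left(-51\right) = \left(- \frac{2}{105}\right) 14 \left(-51\right) = \left(- \frac{4}{15}\right) \left(-51\right) = \frac{68}{5}$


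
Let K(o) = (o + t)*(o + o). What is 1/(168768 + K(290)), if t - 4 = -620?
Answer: -1/20312 ≈ -4.9232e-5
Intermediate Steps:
t = -616 (t = 4 - 620 = -616)
K(o) = 2*o*(-616 + o) (K(o) = (o - 616)*(o + o) = (-616 + o)*(2*o) = 2*o*(-616 + o))
1/(168768 + K(290)) = 1/(168768 + 2*290*(-616 + 290)) = 1/(168768 + 2*290*(-326)) = 1/(168768 - 189080) = 1/(-20312) = -1/20312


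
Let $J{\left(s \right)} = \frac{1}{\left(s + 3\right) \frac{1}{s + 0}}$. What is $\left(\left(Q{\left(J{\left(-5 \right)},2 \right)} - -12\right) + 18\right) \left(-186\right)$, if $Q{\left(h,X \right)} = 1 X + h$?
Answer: $-6417$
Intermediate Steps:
$J{\left(s \right)} = \frac{s}{3 + s}$ ($J{\left(s \right)} = \frac{1}{\left(3 + s\right) \frac{1}{s}} = \frac{1}{\frac{1}{s} \left(3 + s\right)} = \frac{s}{3 + s}$)
$Q{\left(h,X \right)} = X + h$
$\left(\left(Q{\left(J{\left(-5 \right)},2 \right)} - -12\right) + 18\right) \left(-186\right) = \left(\left(\left(2 - \frac{5}{3 - 5}\right) - -12\right) + 18\right) \left(-186\right) = \left(\left(\left(2 - \frac{5}{-2}\right) + \left(-13 + 25\right)\right) + 18\right) \left(-186\right) = \left(\left(\left(2 - - \frac{5}{2}\right) + 12\right) + 18\right) \left(-186\right) = \left(\left(\left(2 + \frac{5}{2}\right) + 12\right) + 18\right) \left(-186\right) = \left(\left(\frac{9}{2} + 12\right) + 18\right) \left(-186\right) = \left(\frac{33}{2} + 18\right) \left(-186\right) = \frac{69}{2} \left(-186\right) = -6417$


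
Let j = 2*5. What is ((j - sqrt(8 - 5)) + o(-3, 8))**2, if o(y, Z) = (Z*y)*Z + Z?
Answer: (174 + sqrt(3))**2 ≈ 30882.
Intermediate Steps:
j = 10
o(y, Z) = Z + y*Z**2 (o(y, Z) = y*Z**2 + Z = Z + y*Z**2)
((j - sqrt(8 - 5)) + o(-3, 8))**2 = ((10 - sqrt(8 - 5)) + 8*(1 + 8*(-3)))**2 = ((10 - sqrt(3)) + 8*(1 - 24))**2 = ((10 - sqrt(3)) + 8*(-23))**2 = ((10 - sqrt(3)) - 184)**2 = (-174 - sqrt(3))**2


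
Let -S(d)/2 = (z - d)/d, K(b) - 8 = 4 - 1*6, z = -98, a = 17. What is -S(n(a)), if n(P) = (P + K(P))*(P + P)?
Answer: -880/391 ≈ -2.2506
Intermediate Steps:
K(b) = 6 (K(b) = 8 + (4 - 1*6) = 8 + (4 - 6) = 8 - 2 = 6)
n(P) = 2*P*(6 + P) (n(P) = (P + 6)*(P + P) = (6 + P)*(2*P) = 2*P*(6 + P))
S(d) = -2*(-98 - d)/d
-S(n(a)) = -(2 + 196/((2*17*(6 + 17)))) = -(2 + 196/((2*17*23))) = -(2 + 196/782) = -(2 + 196*(1/782)) = -(2 + 98/391) = -1*880/391 = -880/391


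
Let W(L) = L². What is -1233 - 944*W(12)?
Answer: -137169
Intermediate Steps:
-1233 - 944*W(12) = -1233 - 944*12² = -1233 - 944*144 = -1233 - 135936 = -137169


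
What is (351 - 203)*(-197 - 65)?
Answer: -38776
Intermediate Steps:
(351 - 203)*(-197 - 65) = 148*(-262) = -38776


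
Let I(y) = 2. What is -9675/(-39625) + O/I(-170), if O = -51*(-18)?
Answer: 727902/1585 ≈ 459.24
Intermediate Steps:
O = 918
-9675/(-39625) + O/I(-170) = -9675/(-39625) + 918/2 = -9675*(-1/39625) + 918*(½) = 387/1585 + 459 = 727902/1585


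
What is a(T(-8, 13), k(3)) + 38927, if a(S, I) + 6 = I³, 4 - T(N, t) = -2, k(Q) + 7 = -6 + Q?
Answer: 37921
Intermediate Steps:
k(Q) = -13 + Q (k(Q) = -7 + (-6 + Q) = -13 + Q)
T(N, t) = 6 (T(N, t) = 4 - 1*(-2) = 4 + 2 = 6)
a(S, I) = -6 + I³
a(T(-8, 13), k(3)) + 38927 = (-6 + (-13 + 3)³) + 38927 = (-6 + (-10)³) + 38927 = (-6 - 1000) + 38927 = -1006 + 38927 = 37921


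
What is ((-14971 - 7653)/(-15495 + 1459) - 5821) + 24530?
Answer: 65655537/3509 ≈ 18711.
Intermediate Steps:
((-14971 - 7653)/(-15495 + 1459) - 5821) + 24530 = (-22624/(-14036) - 5821) + 24530 = (-22624*(-1/14036) - 5821) + 24530 = (5656/3509 - 5821) + 24530 = -20420233/3509 + 24530 = 65655537/3509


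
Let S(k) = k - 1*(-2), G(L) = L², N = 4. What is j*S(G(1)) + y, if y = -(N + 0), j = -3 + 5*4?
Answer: 47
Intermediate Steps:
j = 17 (j = -3 + 20 = 17)
y = -4 (y = -(4 + 0) = -1*4 = -4)
S(k) = 2 + k (S(k) = k + 2 = 2 + k)
j*S(G(1)) + y = 17*(2 + 1²) - 4 = 17*(2 + 1) - 4 = 17*3 - 4 = 51 - 4 = 47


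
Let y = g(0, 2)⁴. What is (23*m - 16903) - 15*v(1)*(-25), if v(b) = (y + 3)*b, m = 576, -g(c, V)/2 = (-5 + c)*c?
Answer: -2530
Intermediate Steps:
g(c, V) = -2*c*(-5 + c) (g(c, V) = -2*(-5 + c)*c = -2*c*(-5 + c))
y = 0 (y = (2*0*(5 - 1*0))⁴ = (2*0*(5 + 0))⁴ = (2*0*5)⁴ = 0⁴ = 0)
v(b) = 3*b (v(b) = (0 + 3)*b = 3*b)
(23*m - 16903) - 15*v(1)*(-25) = (23*576 - 16903) - 45*(-25) = (13248 - 16903) - 15*3*(-25) = -3655 - 45*(-25) = -3655 + 1125 = -2530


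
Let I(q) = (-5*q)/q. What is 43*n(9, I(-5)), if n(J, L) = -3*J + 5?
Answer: -946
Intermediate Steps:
I(q) = -5
n(J, L) = 5 - 3*J
43*n(9, I(-5)) = 43*(5 - 3*9) = 43*(5 - 27) = 43*(-22) = -946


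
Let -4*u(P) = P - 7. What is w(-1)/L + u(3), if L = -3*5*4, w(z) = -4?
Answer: 16/15 ≈ 1.0667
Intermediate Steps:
u(P) = 7/4 - P/4 (u(P) = -(P - 7)/4 = -(-7 + P)/4 = 7/4 - P/4)
L = -60 (L = -15*4 = -60)
w(-1)/L + u(3) = -4/(-60) + (7/4 - 1/4*3) = -4*(-1/60) + (7/4 - 3/4) = 1/15 + 1 = 16/15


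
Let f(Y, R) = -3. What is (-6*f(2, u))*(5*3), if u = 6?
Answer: 270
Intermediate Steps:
(-6*f(2, u))*(5*3) = (-6*(-3))*(5*3) = 18*15 = 270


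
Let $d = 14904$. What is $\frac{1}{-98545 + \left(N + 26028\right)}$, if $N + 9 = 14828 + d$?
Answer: $- \frac{1}{42794} \approx -2.3368 \cdot 10^{-5}$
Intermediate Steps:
$N = 29723$ ($N = -9 + \left(14828 + 14904\right) = -9 + 29732 = 29723$)
$\frac{1}{-98545 + \left(N + 26028\right)} = \frac{1}{-98545 + \left(29723 + 26028\right)} = \frac{1}{-98545 + 55751} = \frac{1}{-42794} = - \frac{1}{42794}$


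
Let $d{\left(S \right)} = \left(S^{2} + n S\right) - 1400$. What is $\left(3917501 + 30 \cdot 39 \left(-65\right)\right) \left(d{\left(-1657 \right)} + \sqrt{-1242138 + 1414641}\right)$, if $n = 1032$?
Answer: $3972924660475 + 11524353 \sqrt{19167} \approx 3.9745 \cdot 10^{12}$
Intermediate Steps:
$d{\left(S \right)} = -1400 + S^{2} + 1032 S$ ($d{\left(S \right)} = \left(S^{2} + 1032 S\right) - 1400 = -1400 + S^{2} + 1032 S$)
$\left(3917501 + 30 \cdot 39 \left(-65\right)\right) \left(d{\left(-1657 \right)} + \sqrt{-1242138 + 1414641}\right) = \left(3917501 + 30 \cdot 39 \left(-65\right)\right) \left(\left(-1400 + \left(-1657\right)^{2} + 1032 \left(-1657\right)\right) + \sqrt{-1242138 + 1414641}\right) = \left(3917501 + 1170 \left(-65\right)\right) \left(\left(-1400 + 2745649 - 1710024\right) + \sqrt{172503}\right) = \left(3917501 - 76050\right) \left(1034225 + 3 \sqrt{19167}\right) = 3841451 \left(1034225 + 3 \sqrt{19167}\right) = 3972924660475 + 11524353 \sqrt{19167}$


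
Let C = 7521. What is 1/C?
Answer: 1/7521 ≈ 0.00013296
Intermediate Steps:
1/C = 1/7521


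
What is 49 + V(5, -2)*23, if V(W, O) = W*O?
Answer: -181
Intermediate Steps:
V(W, O) = O*W
49 + V(5, -2)*23 = 49 - 2*5*23 = 49 - 10*23 = 49 - 230 = -181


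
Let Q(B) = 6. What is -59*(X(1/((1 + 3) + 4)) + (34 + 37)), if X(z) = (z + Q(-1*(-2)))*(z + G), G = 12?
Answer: -548523/64 ≈ -8570.7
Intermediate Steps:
X(z) = (6 + z)*(12 + z) (X(z) = (z + 6)*(z + 12) = (6 + z)*(12 + z))
-59*(X(1/((1 + 3) + 4)) + (34 + 37)) = -59*((72 + (1/((1 + 3) + 4))**2 + 18/((1 + 3) + 4)) + (34 + 37)) = -59*((72 + (1/(4 + 4))**2 + 18/(4 + 4)) + 71) = -59*((72 + (1/8)**2 + 18/8) + 71) = -59*((72 + (1/8)**2 + 18*(1/8)) + 71) = -59*((72 + 1/64 + 9/4) + 71) = -59*(4753/64 + 71) = -59*9297/64 = -548523/64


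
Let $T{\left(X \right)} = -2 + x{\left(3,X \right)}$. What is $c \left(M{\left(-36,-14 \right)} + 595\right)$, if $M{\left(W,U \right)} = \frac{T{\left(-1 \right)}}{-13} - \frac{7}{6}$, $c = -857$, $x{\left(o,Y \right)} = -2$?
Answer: $- \frac{39715951}{78} \approx -5.0918 \cdot 10^{5}$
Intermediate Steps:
$T{\left(X \right)} = -4$ ($T{\left(X \right)} = -2 - 2 = -4$)
$M{\left(W,U \right)} = - \frac{67}{78}$ ($M{\left(W,U \right)} = - \frac{4}{-13} - \frac{7}{6} = \left(-4\right) \left(- \frac{1}{13}\right) - \frac{7}{6} = \frac{4}{13} - \frac{7}{6} = - \frac{67}{78}$)
$c \left(M{\left(-36,-14 \right)} + 595\right) = - 857 \left(- \frac{67}{78} + 595\right) = \left(-857\right) \frac{46343}{78} = - \frac{39715951}{78}$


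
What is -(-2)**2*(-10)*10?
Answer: 400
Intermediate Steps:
-(-2)**2*(-10)*10 = -4*(-10)*10 = -(-40)*10 = -1*(-400) = 400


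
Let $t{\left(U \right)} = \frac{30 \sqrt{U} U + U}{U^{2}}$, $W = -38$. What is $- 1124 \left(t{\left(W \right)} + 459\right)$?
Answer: $- \frac{9801842}{19} + \frac{16860 i \sqrt{38}}{19} \approx -5.1589 \cdot 10^{5} + 5470.1 i$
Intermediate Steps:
$t{\left(U \right)} = \frac{U + 30 U^{\frac{3}{2}}}{U^{2}}$ ($t{\left(U \right)} = \frac{30 U^{\frac{3}{2}} + U}{U^{2}} = \frac{U + 30 U^{\frac{3}{2}}}{U^{2}}$)
$- 1124 \left(t{\left(W \right)} + 459\right) = - 1124 \left(\left(\frac{1}{-38} + \frac{30}{i \sqrt{38}}\right) + 459\right) = - 1124 \left(\left(- \frac{1}{38} + 30 \left(- \frac{i \sqrt{38}}{38}\right)\right) + 459\right) = - 1124 \left(\left(- \frac{1}{38} - \frac{15 i \sqrt{38}}{19}\right) + 459\right) = - 1124 \left(\frac{17441}{38} - \frac{15 i \sqrt{38}}{19}\right) = - \frac{9801842}{19} + \frac{16860 i \sqrt{38}}{19}$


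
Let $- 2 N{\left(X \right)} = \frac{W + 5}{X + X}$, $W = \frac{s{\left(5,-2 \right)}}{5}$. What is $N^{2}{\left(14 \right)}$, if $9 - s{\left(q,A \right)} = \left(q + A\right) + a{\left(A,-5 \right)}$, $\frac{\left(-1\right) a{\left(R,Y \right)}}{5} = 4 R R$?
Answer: $\frac{12321}{78400} \approx 0.15716$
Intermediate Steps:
$a{\left(R,Y \right)} = - 20 R^{2}$ ($a{\left(R,Y \right)} = - 5 \cdot 4 R R = - 5 \cdot 4 R^{2} = - 20 R^{2}$)
$s{\left(q,A \right)} = 9 - A - q + 20 A^{2}$ ($s{\left(q,A \right)} = 9 - \left(\left(q + A\right) - 20 A^{2}\right) = 9 - \left(\left(A + q\right) - 20 A^{2}\right) = 9 - \left(A + q - 20 A^{2}\right) = 9 - A - q + 20 A^{2}$)
$W = \frac{86}{5}$ ($W = \frac{9 - -2 - 5 + 20 \left(-2\right)^{2}}{5} = \left(9 + 2 - 5 + 20 \cdot 4\right) \frac{1}{5} = \left(9 + 2 - 5 + 80\right) \frac{1}{5} = 86 \cdot \frac{1}{5} = \frac{86}{5} \approx 17.2$)
$N{\left(X \right)} = - \frac{111}{20 X}$ ($N{\left(X \right)} = - \frac{\left(\frac{86}{5} + 5\right) \frac{1}{X + X}}{2} = - \frac{\frac{111}{5} \frac{1}{2 X}}{2} = - \frac{\frac{111}{10} \frac{1}{X}}{2} = - \frac{111}{20 X}$)
$N^{2}{\left(14 \right)} = \left(- \frac{111}{20 \cdot 14}\right)^{2} = \left(\left(- \frac{111}{20}\right) \frac{1}{14}\right)^{2} = \left(- \frac{111}{280}\right)^{2} = \frac{12321}{78400}$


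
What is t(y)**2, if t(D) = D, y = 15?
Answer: 225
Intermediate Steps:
t(y)**2 = 15**2 = 225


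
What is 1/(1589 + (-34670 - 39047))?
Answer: -1/72128 ≈ -1.3864e-5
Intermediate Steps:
1/(1589 + (-34670 - 39047)) = 1/(1589 - 73717) = 1/(-72128) = -1/72128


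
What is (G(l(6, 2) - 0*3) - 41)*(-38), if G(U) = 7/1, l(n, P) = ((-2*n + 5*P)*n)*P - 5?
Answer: 1292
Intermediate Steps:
l(n, P) = -5 + P*n*(-2*n + 5*P) (l(n, P) = (n*(-2*n + 5*P))*P - 5 = P*n*(-2*n + 5*P) - 5 = -5 + P*n*(-2*n + 5*P))
G(U) = 7 (G(U) = 7*1 = 7)
(G(l(6, 2) - 0*3) - 41)*(-38) = (7 - 41)*(-38) = -34*(-38) = 1292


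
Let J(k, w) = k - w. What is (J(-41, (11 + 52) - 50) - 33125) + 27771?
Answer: -5408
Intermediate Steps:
(J(-41, (11 + 52) - 50) - 33125) + 27771 = ((-41 - ((11 + 52) - 50)) - 33125) + 27771 = ((-41 - (63 - 50)) - 33125) + 27771 = ((-41 - 1*13) - 33125) + 27771 = ((-41 - 13) - 33125) + 27771 = (-54 - 33125) + 27771 = -33179 + 27771 = -5408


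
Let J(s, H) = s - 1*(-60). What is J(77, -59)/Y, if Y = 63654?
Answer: 137/63654 ≈ 0.0021523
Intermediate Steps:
J(s, H) = 60 + s (J(s, H) = s + 60 = 60 + s)
J(77, -59)/Y = (60 + 77)/63654 = 137*(1/63654) = 137/63654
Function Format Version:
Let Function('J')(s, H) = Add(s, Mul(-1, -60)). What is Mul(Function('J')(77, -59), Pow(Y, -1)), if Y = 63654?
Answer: Rational(137, 63654) ≈ 0.0021523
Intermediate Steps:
Function('J')(s, H) = Add(60, s) (Function('J')(s, H) = Add(s, 60) = Add(60, s))
Mul(Function('J')(77, -59), Pow(Y, -1)) = Mul(Add(60, 77), Pow(63654, -1)) = Mul(137, Rational(1, 63654)) = Rational(137, 63654)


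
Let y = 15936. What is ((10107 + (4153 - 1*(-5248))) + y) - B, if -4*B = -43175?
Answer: 98601/4 ≈ 24650.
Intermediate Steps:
B = 43175/4 (B = -¼*(-43175) = 43175/4 ≈ 10794.)
((10107 + (4153 - 1*(-5248))) + y) - B = ((10107 + (4153 - 1*(-5248))) + 15936) - 1*43175/4 = ((10107 + (4153 + 5248)) + 15936) - 43175/4 = ((10107 + 9401) + 15936) - 43175/4 = (19508 + 15936) - 43175/4 = 35444 - 43175/4 = 98601/4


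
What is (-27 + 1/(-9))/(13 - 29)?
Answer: 61/36 ≈ 1.6944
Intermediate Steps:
(-27 + 1/(-9))/(13 - 29) = (-27 - ⅑)/(-16) = -1/16*(-244/9) = 61/36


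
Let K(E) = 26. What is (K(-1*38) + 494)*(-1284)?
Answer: -667680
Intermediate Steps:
(K(-1*38) + 494)*(-1284) = (26 + 494)*(-1284) = 520*(-1284) = -667680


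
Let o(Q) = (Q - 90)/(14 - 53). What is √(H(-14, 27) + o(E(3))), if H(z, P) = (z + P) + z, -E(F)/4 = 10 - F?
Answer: √3081/39 ≈ 1.4233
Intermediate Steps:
E(F) = -40 + 4*F (E(F) = -4*(10 - F) = -40 + 4*F)
H(z, P) = P + 2*z (H(z, P) = (P + z) + z = P + 2*z)
o(Q) = 30/13 - Q/39 (o(Q) = (-90 + Q)/(-39) = (-90 + Q)*(-1/39) = 30/13 - Q/39)
√(H(-14, 27) + o(E(3))) = √((27 + 2*(-14)) + (30/13 - (-40 + 4*3)/39)) = √((27 - 28) + (30/13 - (-40 + 12)/39)) = √(-1 + (30/13 - 1/39*(-28))) = √(-1 + (30/13 + 28/39)) = √(-1 + 118/39) = √(79/39) = √3081/39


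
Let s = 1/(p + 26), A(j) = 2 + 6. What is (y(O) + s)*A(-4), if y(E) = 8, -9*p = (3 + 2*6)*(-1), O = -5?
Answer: 5336/83 ≈ 64.289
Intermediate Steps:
A(j) = 8
p = 5/3 (p = -(3 + 2*6)*(-1)/9 = -(3 + 12)*(-1)/9 = -5*(-1)/3 = -1/9*(-15) = 5/3 ≈ 1.6667)
s = 3/83 (s = 1/(5/3 + 26) = 1/(83/3) = 3/83 ≈ 0.036145)
(y(O) + s)*A(-4) = (8 + 3/83)*8 = (667/83)*8 = 5336/83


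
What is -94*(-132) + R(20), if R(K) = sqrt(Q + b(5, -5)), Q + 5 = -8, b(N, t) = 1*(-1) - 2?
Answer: 12408 + 4*I ≈ 12408.0 + 4.0*I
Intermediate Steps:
b(N, t) = -3 (b(N, t) = -1 - 2 = -3)
Q = -13 (Q = -5 - 8 = -13)
R(K) = 4*I (R(K) = sqrt(-13 - 3) = sqrt(-16) = 4*I)
-94*(-132) + R(20) = -94*(-132) + 4*I = 12408 + 4*I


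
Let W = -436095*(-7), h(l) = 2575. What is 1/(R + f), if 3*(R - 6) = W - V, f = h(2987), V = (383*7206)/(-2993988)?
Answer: 1496994/1527137931167 ≈ 9.8026e-7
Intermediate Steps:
V = -459983/498998 (V = 2759898*(-1/2993988) = -459983/498998 ≈ -0.92181)
f = 2575
W = 3052665
R = 1523283171617/1496994 (R = 6 + (3052665 - 1*(-459983/498998))/3 = 6 + (3052665 + 459983/498998)/3 = 6 + (⅓)*(1523274189653/498998) = 6 + 1523274189653/1496994 = 1523283171617/1496994 ≈ 1.0176e+6)
1/(R + f) = 1/(1523283171617/1496994 + 2575) = 1/(1527137931167/1496994) = 1496994/1527137931167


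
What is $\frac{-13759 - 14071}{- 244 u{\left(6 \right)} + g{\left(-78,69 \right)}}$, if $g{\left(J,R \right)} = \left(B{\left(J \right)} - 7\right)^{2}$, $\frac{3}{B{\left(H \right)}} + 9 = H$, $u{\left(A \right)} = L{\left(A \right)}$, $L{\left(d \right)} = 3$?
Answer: $\frac{11702515}{286998} \approx 40.776$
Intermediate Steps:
$u{\left(A \right)} = 3$
$B{\left(H \right)} = \frac{3}{-9 + H}$
$g{\left(J,R \right)} = \left(-7 + \frac{3}{-9 + J}\right)^{2}$ ($g{\left(J,R \right)} = \left(\frac{3}{-9 + J} - 7\right)^{2} = \left(-7 + \frac{3}{-9 + J}\right)^{2}$)
$\frac{-13759 - 14071}{- 244 u{\left(6 \right)} + g{\left(-78,69 \right)}} = \frac{-13759 - 14071}{\left(-244\right) 3 + \frac{\left(-66 + 7 \left(-78\right)\right)^{2}}{\left(-9 - 78\right)^{2}}} = - \frac{27830}{-732 + \frac{\left(-66 - 546\right)^{2}}{7569}} = - \frac{27830}{-732 + \left(-612\right)^{2} \cdot \frac{1}{7569}} = - \frac{27830}{-732 + 374544 \cdot \frac{1}{7569}} = - \frac{27830}{-732 + \frac{41616}{841}} = - \frac{27830}{- \frac{573996}{841}} = \left(-27830\right) \left(- \frac{841}{573996}\right) = \frac{11702515}{286998}$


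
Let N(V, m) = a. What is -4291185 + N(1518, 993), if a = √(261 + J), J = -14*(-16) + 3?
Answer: -4291185 + 2*√122 ≈ -4.2912e+6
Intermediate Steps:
J = 227 (J = 224 + 3 = 227)
a = 2*√122 (a = √(261 + 227) = √488 = 2*√122 ≈ 22.091)
N(V, m) = 2*√122
-4291185 + N(1518, 993) = -4291185 + 2*√122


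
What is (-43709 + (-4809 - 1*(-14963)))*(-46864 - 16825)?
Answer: 2137084395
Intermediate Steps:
(-43709 + (-4809 - 1*(-14963)))*(-46864 - 16825) = (-43709 + (-4809 + 14963))*(-63689) = (-43709 + 10154)*(-63689) = -33555*(-63689) = 2137084395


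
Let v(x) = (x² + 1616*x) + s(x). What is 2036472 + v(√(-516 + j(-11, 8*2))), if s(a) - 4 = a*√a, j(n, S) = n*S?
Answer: 2035784 + 3232*I*√173 + 2*√2*173^(¾)*I^(3/2) ≈ 2.0357e+6 + 42606.0*I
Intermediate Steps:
j(n, S) = S*n
s(a) = 4 + a^(3/2) (s(a) = 4 + a*√a = 4 + a^(3/2))
v(x) = 4 + x² + x^(3/2) + 1616*x (v(x) = (x² + 1616*x) + (4 + x^(3/2)) = 4 + x² + x^(3/2) + 1616*x)
2036472 + v(√(-516 + j(-11, 8*2))) = 2036472 + (4 + (√(-516 + (8*2)*(-11)))² + (√(-516 + (8*2)*(-11)))^(3/2) + 1616*√(-516 + (8*2)*(-11))) = 2036472 + (4 + (√(-516 + 16*(-11)))² + (√(-516 + 16*(-11)))^(3/2) + 1616*√(-516 + 16*(-11))) = 2036472 + (4 + (√(-516 - 176))² + (√(-516 - 176))^(3/2) + 1616*√(-516 - 176)) = 2036472 + (4 + (√(-692))² + (√(-692))^(3/2) + 1616*√(-692)) = 2036472 + (4 + (2*I*√173)² + (2*I*√173)^(3/2) + 1616*(2*I*√173)) = 2036472 + (4 - 692 + 2*√2*173^(¾)*I^(3/2) + 3232*I*√173) = 2036472 + (-688 + 3232*I*√173 + 2*√2*173^(¾)*I^(3/2)) = 2035784 + 3232*I*√173 + 2*√2*173^(¾)*I^(3/2)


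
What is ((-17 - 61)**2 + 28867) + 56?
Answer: 35007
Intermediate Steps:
((-17 - 61)**2 + 28867) + 56 = ((-78)**2 + 28867) + 56 = (6084 + 28867) + 56 = 34951 + 56 = 35007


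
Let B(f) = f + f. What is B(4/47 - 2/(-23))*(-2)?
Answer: -744/1081 ≈ -0.68825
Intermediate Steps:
B(f) = 2*f
B(4/47 - 2/(-23))*(-2) = (2*(4/47 - 2/(-23)))*(-2) = (2*(4*(1/47) - 2*(-1/23)))*(-2) = (2*(4/47 + 2/23))*(-2) = (2*(186/1081))*(-2) = (372/1081)*(-2) = -744/1081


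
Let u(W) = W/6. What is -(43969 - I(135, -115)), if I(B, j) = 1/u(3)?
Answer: -43967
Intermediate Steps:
u(W) = W/6 (u(W) = W*(1/6) = W/6)
I(B, j) = 2 (I(B, j) = 1/((1/6)*3) = 1/(1/2) = 2)
-(43969 - I(135, -115)) = -(43969 - 1*2) = -(43969 - 2) = -1*43967 = -43967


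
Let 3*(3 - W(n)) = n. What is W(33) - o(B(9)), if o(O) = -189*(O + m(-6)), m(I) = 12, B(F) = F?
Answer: 3961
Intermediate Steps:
W(n) = 3 - n/3
o(O) = -2268 - 189*O (o(O) = -189*(O + 12) = -189*(12 + O) = -2268 - 189*O)
W(33) - o(B(9)) = (3 - ⅓*33) - (-2268 - 189*9) = (3 - 11) - (-2268 - 1701) = -8 - 1*(-3969) = -8 + 3969 = 3961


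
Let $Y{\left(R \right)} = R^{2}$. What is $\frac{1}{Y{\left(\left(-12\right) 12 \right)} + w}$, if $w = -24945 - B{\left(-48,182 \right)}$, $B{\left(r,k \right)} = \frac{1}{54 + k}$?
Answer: $- \frac{236}{993325} \approx -0.00023759$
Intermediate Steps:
$w = - \frac{5887021}{236}$ ($w = -24945 - \frac{1}{54 + 182} = -24945 - \frac{1}{236} = - \frac{5887021}{236} \approx -24945.0$)
$\frac{1}{Y{\left(\left(-12\right) 12 \right)} + w} = \frac{1}{\left(\left(-12\right) 12\right)^{2} - \frac{5887021}{236}} = \frac{1}{\left(-144\right)^{2} - \frac{5887021}{236}} = \frac{1}{20736 - \frac{5887021}{236}} = \frac{1}{- \frac{993325}{236}} = - \frac{236}{993325}$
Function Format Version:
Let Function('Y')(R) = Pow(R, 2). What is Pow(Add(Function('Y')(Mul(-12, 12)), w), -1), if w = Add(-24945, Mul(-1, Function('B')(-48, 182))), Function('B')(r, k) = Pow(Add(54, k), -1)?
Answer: Rational(-236, 993325) ≈ -0.00023759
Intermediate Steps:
w = Rational(-5887021, 236) (w = Add(-24945, Mul(-1, Pow(Add(54, 182), -1))) = Add(-24945, Mul(-1, Pow(236, -1))) = Add(-24945, Mul(-1, Rational(1, 236))) = Add(-24945, Rational(-1, 236)) = Rational(-5887021, 236) ≈ -24945.)
Pow(Add(Function('Y')(Mul(-12, 12)), w), -1) = Pow(Add(Pow(Mul(-12, 12), 2), Rational(-5887021, 236)), -1) = Pow(Add(Pow(-144, 2), Rational(-5887021, 236)), -1) = Pow(Add(20736, Rational(-5887021, 236)), -1) = Pow(Rational(-993325, 236), -1) = Rational(-236, 993325)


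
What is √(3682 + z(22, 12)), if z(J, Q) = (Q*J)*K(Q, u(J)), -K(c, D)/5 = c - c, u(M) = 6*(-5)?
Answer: √3682 ≈ 60.680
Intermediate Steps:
u(M) = -30
K(c, D) = 0 (K(c, D) = -5*(c - c) = -5*0 = 0)
z(J, Q) = 0 (z(J, Q) = (Q*J)*0 = (J*Q)*0 = 0)
√(3682 + z(22, 12)) = √(3682 + 0) = √3682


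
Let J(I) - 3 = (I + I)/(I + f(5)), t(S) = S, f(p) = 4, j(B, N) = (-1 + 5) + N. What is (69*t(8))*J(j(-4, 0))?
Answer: 2208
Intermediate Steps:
j(B, N) = 4 + N
J(I) = 3 + 2*I/(4 + I) (J(I) = 3 + (I + I)/(I + 4) = 3 + (2*I)/(4 + I) = 3 + 2*I/(4 + I))
(69*t(8))*J(j(-4, 0)) = (69*8)*((12 + 5*(4 + 0))/(4 + (4 + 0))) = 552*((12 + 5*4)/(4 + 4)) = 552*((12 + 20)/8) = 552*((⅛)*32) = 552*4 = 2208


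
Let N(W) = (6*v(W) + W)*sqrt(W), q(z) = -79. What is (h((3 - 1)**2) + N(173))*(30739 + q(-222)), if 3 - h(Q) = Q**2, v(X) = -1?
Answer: -398580 + 5120220*sqrt(173) ≈ 6.6947e+7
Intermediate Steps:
h(Q) = 3 - Q**2
N(W) = sqrt(W)*(-6 + W) (N(W) = (6*(-1) + W)*sqrt(W) = (-6 + W)*sqrt(W) = sqrt(W)*(-6 + W))
(h((3 - 1)**2) + N(173))*(30739 + q(-222)) = ((3 - ((3 - 1)**2)**2) + sqrt(173)*(-6 + 173))*(30739 - 79) = ((3 - (2**2)**2) + sqrt(173)*167)*30660 = ((3 - 1*4**2) + 167*sqrt(173))*30660 = ((3 - 1*16) + 167*sqrt(173))*30660 = ((3 - 16) + 167*sqrt(173))*30660 = (-13 + 167*sqrt(173))*30660 = -398580 + 5120220*sqrt(173)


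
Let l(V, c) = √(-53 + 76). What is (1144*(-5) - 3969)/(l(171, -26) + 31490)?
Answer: -305106610/991620077 + 9689*√23/991620077 ≈ -0.30764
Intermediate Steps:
l(V, c) = √23
(1144*(-5) - 3969)/(l(171, -26) + 31490) = (1144*(-5) - 3969)/(√23 + 31490) = (-5720 - 3969)/(31490 + √23) = -9689/(31490 + √23)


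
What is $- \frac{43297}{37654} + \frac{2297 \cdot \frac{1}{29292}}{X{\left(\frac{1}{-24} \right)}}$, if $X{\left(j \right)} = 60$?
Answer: $- \frac{38004426101}{33088829040} \approx -1.1486$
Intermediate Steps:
$- \frac{43297}{37654} + \frac{2297 \cdot \frac{1}{29292}}{X{\left(\frac{1}{-24} \right)}} = - \frac{43297}{37654} + \frac{2297 \cdot \frac{1}{29292}}{60} = \left(-43297\right) \frac{1}{37654} + 2297 \cdot \frac{1}{29292} \cdot \frac{1}{60} = - \frac{43297}{37654} + \frac{2297}{29292} \cdot \frac{1}{60} = - \frac{43297}{37654} + \frac{2297}{1757520} = - \frac{38004426101}{33088829040}$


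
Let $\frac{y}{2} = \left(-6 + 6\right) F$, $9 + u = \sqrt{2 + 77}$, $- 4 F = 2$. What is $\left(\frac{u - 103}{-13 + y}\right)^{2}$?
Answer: $\frac{\left(112 - \sqrt{79}\right)^{2}}{169} \approx 62.911$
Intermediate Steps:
$F = - \frac{1}{2}$ ($F = \left(- \frac{1}{4}\right) 2 = - \frac{1}{2} \approx -0.5$)
$u = -9 + \sqrt{79}$ ($u = -9 + \sqrt{2 + 77} = -9 + \sqrt{79} \approx -0.11181$)
$y = 0$ ($y = 2 \left(-6 + 6\right) \left(- \frac{1}{2}\right) = 2 \cdot 0 \left(- \frac{1}{2}\right) = 2 \cdot 0 = 0$)
$\left(\frac{u - 103}{-13 + y}\right)^{2} = \left(\frac{\left(-9 + \sqrt{79}\right) - 103}{-13 + 0}\right)^{2} = \left(\frac{-112 + \sqrt{79}}{-13}\right)^{2} = \left(\left(-112 + \sqrt{79}\right) \left(- \frac{1}{13}\right)\right)^{2} = \left(\frac{112}{13} - \frac{\sqrt{79}}{13}\right)^{2}$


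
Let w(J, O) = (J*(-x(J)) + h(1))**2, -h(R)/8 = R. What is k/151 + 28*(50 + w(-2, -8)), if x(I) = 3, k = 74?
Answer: 228386/151 ≈ 1512.5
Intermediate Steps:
h(R) = -8*R
w(J, O) = (-8 - 3*J)**2 (w(J, O) = (J*(-1*3) - 8*1)**2 = (J*(-3) - 8)**2 = (-3*J - 8)**2 = (-8 - 3*J)**2)
k/151 + 28*(50 + w(-2, -8)) = 74/151 + 28*(50 + (8 + 3*(-2))**2) = 74*(1/151) + 28*(50 + (8 - 6)**2) = 74/151 + 28*(50 + 2**2) = 74/151 + 28*(50 + 4) = 74/151 + 28*54 = 74/151 + 1512 = 228386/151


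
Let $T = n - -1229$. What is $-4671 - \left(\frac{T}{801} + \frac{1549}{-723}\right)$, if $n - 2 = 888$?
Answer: $- \frac{901791607}{193041} \approx -4671.5$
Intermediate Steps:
$n = 890$ ($n = 2 + 888 = 890$)
$T = 2119$ ($T = 890 - -1229 = 890 + 1229 = 2119$)
$-4671 - \left(\frac{T}{801} + \frac{1549}{-723}\right) = -4671 - \left(\frac{2119}{801} + \frac{1549}{-723}\right) = -4671 - \left(2119 \cdot \frac{1}{801} + 1549 \left(- \frac{1}{723}\right)\right) = -4671 - \left(\frac{2119}{801} - \frac{1549}{723}\right) = -4671 - \frac{97096}{193041} = - \frac{901791607}{193041}$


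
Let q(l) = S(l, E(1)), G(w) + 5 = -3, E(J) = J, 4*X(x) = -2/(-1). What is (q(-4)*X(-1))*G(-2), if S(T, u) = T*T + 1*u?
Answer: -68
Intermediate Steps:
X(x) = 1/2 (X(x) = (-2/(-1))/4 = (-2*(-1))/4 = (1/4)*2 = 1/2)
G(w) = -8 (G(w) = -5 - 3 = -8)
S(T, u) = u + T**2 (S(T, u) = T**2 + u = u + T**2)
q(l) = 1 + l**2
(q(-4)*X(-1))*G(-2) = ((1 + (-4)**2)*(1/2))*(-8) = ((1 + 16)*(1/2))*(-8) = (17*(1/2))*(-8) = (17/2)*(-8) = -68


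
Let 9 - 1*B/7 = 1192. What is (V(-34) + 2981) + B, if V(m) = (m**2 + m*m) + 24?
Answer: -2964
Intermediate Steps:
B = -8281 (B = 63 - 7*1192 = 63 - 8344 = -8281)
V(m) = 24 + 2*m**2 (V(m) = (m**2 + m**2) + 24 = 2*m**2 + 24 = 24 + 2*m**2)
(V(-34) + 2981) + B = ((24 + 2*(-34)**2) + 2981) - 8281 = ((24 + 2*1156) + 2981) - 8281 = ((24 + 2312) + 2981) - 8281 = (2336 + 2981) - 8281 = 5317 - 8281 = -2964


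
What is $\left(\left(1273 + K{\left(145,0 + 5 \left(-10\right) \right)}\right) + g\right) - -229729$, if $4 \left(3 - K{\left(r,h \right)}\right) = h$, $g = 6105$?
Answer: $\frac{474245}{2} \approx 2.3712 \cdot 10^{5}$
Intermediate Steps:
$K{\left(r,h \right)} = 3 - \frac{h}{4}$
$\left(\left(1273 + K{\left(145,0 + 5 \left(-10\right) \right)}\right) + g\right) - -229729 = \left(\left(1273 - \left(-3 + \frac{0 + 5 \left(-10\right)}{4}\right)\right) + 6105\right) - -229729 = \left(\left(1273 - \left(-3 + \frac{0 - 50}{4}\right)\right) + 6105\right) + 229729 = \left(\left(1273 + \left(3 - - \frac{25}{2}\right)\right) + 6105\right) + 229729 = \left(\left(1273 + \left(3 + \frac{25}{2}\right)\right) + 6105\right) + 229729 = \left(\left(1273 + \frac{31}{2}\right) + 6105\right) + 229729 = \left(\frac{2577}{2} + 6105\right) + 229729 = \frac{14787}{2} + 229729 = \frac{474245}{2}$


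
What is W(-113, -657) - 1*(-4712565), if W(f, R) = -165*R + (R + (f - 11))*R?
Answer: 5334087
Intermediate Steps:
W(f, R) = -165*R + R*(-11 + R + f) (W(f, R) = -165*R + (R + (-11 + f))*R = -165*R + (-11 + R + f)*R = -165*R + R*(-11 + R + f))
W(-113, -657) - 1*(-4712565) = -657*(-176 - 657 - 113) - 1*(-4712565) = -657*(-946) + 4712565 = 621522 + 4712565 = 5334087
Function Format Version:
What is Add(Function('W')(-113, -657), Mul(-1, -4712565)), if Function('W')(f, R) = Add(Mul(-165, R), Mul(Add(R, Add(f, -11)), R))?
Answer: 5334087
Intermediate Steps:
Function('W')(f, R) = Add(Mul(-165, R), Mul(R, Add(-11, R, f))) (Function('W')(f, R) = Add(Mul(-165, R), Mul(Add(R, Add(-11, f)), R)) = Add(Mul(-165, R), Mul(Add(-11, R, f), R)) = Add(Mul(-165, R), Mul(R, Add(-11, R, f))))
Add(Function('W')(-113, -657), Mul(-1, -4712565)) = Add(Mul(-657, Add(-176, -657, -113)), Mul(-1, -4712565)) = Add(Mul(-657, -946), 4712565) = Add(621522, 4712565) = 5334087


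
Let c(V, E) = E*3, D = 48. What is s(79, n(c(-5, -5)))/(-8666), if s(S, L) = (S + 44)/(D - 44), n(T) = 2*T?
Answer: -123/34664 ≈ -0.0035484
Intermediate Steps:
c(V, E) = 3*E
s(S, L) = 11 + S/4 (s(S, L) = (S + 44)/(48 - 44) = (44 + S)/4 = (44 + S)*(1/4) = 11 + S/4)
s(79, n(c(-5, -5)))/(-8666) = (11 + (1/4)*79)/(-8666) = (11 + 79/4)*(-1/8666) = (123/4)*(-1/8666) = -123/34664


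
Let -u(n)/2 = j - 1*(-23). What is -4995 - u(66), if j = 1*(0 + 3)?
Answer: -4943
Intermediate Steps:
j = 3 (j = 1*3 = 3)
u(n) = -52 (u(n) = -2*(3 - 1*(-23)) = -2*(3 + 23) = -2*26 = -52)
-4995 - u(66) = -4995 - 1*(-52) = -4995 + 52 = -4943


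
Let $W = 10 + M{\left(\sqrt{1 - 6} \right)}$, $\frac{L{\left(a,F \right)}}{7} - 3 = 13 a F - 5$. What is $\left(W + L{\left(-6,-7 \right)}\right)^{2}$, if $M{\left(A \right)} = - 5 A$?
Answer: $14576999 - 38180 i \sqrt{5} \approx 1.4577 \cdot 10^{7} - 85373.0 i$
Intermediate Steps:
$L{\left(a,F \right)} = -14 + 91 F a$ ($L{\left(a,F \right)} = 21 + 7 \left(13 a F - 5\right) = 21 + 7 \left(13 F a - 5\right) = 21 + 7 \left(-5 + 13 F a\right) = 21 + \left(-35 + 91 F a\right) = -14 + 91 F a$)
$W = 10 - 5 i \sqrt{5}$ ($W = 10 - 5 \sqrt{1 - 6} = 10 - 5 \sqrt{-5} = 10 - 5 i \sqrt{5} \approx 10.0 - 11.18 i$)
$\left(W + L{\left(-6,-7 \right)}\right)^{2} = \left(\left(10 - 5 i \sqrt{5}\right) - \left(14 + 637 \left(-6\right)\right)\right)^{2} = \left(\left(10 - 5 i \sqrt{5}\right) + \left(-14 + 3822\right)\right)^{2} = \left(\left(10 - 5 i \sqrt{5}\right) + 3808\right)^{2} = \left(3818 - 5 i \sqrt{5}\right)^{2}$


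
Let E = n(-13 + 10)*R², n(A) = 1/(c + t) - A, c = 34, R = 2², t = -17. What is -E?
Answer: -832/17 ≈ -48.941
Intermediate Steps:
R = 4
n(A) = 1/17 - A (n(A) = 1/(34 - 17) - A = 1/17 - A)
E = 832/17 (E = (1/17 - (-13 + 10))*4² = (1/17 - 1*(-3))*16 = (1/17 + 3)*16 = (52/17)*16 = 832/17 ≈ 48.941)
-E = -1*832/17 = -832/17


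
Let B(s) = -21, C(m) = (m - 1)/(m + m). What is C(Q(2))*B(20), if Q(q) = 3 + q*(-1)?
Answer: 0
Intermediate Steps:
Q(q) = 3 - q
C(m) = (-1 + m)/(2*m) (C(m) = (-1 + m)/((2*m)) = (-1 + m)*(1/(2*m)) = (-1 + m)/(2*m))
C(Q(2))*B(20) = ((-1 + (3 - 1*2))/(2*(3 - 1*2)))*(-21) = ((-1 + (3 - 2))/(2*(3 - 2)))*(-21) = ((½)*(-1 + 1)/1)*(-21) = ((½)*1*0)*(-21) = 0*(-21) = 0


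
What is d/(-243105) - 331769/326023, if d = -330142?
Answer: 26979182521/79257821415 ≈ 0.34040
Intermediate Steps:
d/(-243105) - 331769/326023 = -330142/(-243105) - 331769/326023 = -330142*(-1/243105) - 331769*1/326023 = 330142/243105 - 331769/326023 = 26979182521/79257821415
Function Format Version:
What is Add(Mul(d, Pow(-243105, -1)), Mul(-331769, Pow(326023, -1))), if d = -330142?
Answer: Rational(26979182521, 79257821415) ≈ 0.34040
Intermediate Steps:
Add(Mul(d, Pow(-243105, -1)), Mul(-331769, Pow(326023, -1))) = Add(Mul(-330142, Pow(-243105, -1)), Mul(-331769, Pow(326023, -1))) = Add(Mul(-330142, Rational(-1, 243105)), Mul(-331769, Rational(1, 326023))) = Add(Rational(330142, 243105), Rational(-331769, 326023)) = Rational(26979182521, 79257821415)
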